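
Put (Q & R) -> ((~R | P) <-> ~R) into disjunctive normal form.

~Q | ~R | (R & ~P)

(Q & R) -> ((~R | P) <-> ~R)
= ~(Q & R) | ((~R | P) <-> ~R)   [eliminate ->]
= ~(Q & R) | (((~R | P) -> ~R) & (~R -> (~R | P)))   [eliminate <->]
= ~(Q & R) | ((~(~R | P) | ~R) & (~R -> (~R | P)))   [eliminate ->]
= ~(Q & R) | ((~(~R | P) | ~R) & (~~R | ~R | P))   [eliminate ->]
= ~Q | ~R | ((~(~R | P) | ~R) & (~~R | ~R | P))   [De Morgan]
= ~Q | ~R | (((~~R & ~P) | ~R) & (~~R | ~R | P))   [De Morgan]
= ~Q | ~R | (((R & ~P) | ~R) & (~~R | ~R | P))   [double negation]
= ~Q | ~R | (((R & ~P) | ~R) & (R | ~R | P))   [double negation]
= ~Q | ~R | (R & ~P & R) | (R & ~P & ~R) | (R & ~P & P) | (~R & R) | (~R & ~R) | (~R & P)   [distribute & over |]
= ~Q | ~R | (R & ~P)   [simplify]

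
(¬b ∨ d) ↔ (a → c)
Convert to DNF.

(¬b ∨ d) ↔ (a → c)
≡ ((¬b ∨ d) → (a → c)) ∧ ((a → c) → (¬b ∨ d))   — eliminate ↔
≡ (¬(¬b ∨ d) ∨ (a → c)) ∧ ((a → c) → (¬b ∨ d))   — eliminate →
≡ (¬(¬b ∨ d) ∨ ¬a ∨ c) ∧ ((a → c) → (¬b ∨ d))   — eliminate →
≡ (¬(¬b ∨ d) ∨ ¬a ∨ c) ∧ (¬(a → c) ∨ ¬b ∨ d)   — eliminate →
≡ (¬(¬b ∨ d) ∨ ¬a ∨ c) ∧ (¬(¬a ∨ c) ∨ ¬b ∨ d)   — eliminate →
≡ ((¬¬b ∧ ¬d) ∨ ¬a ∨ c) ∧ (¬(¬a ∨ c) ∨ ¬b ∨ d)   — De Morgan
≡ ((b ∧ ¬d) ∨ ¬a ∨ c) ∧ (¬(¬a ∨ c) ∨ ¬b ∨ d)   — double negation
≡ ((b ∧ ¬d) ∨ ¬a ∨ c) ∧ ((¬¬a ∧ ¬c) ∨ ¬b ∨ d)   — De Morgan
≡ ((b ∧ ¬d) ∨ ¬a ∨ c) ∧ ((a ∧ ¬c) ∨ ¬b ∨ d)   — double negation
≡ (b ∧ ¬d ∧ a ∧ ¬c) ∨ (b ∧ ¬d ∧ ¬b) ∨ (b ∧ ¬d ∧ d) ∨ (¬a ∧ a ∧ ¬c) ∨ (¬a ∧ ¬b) ∨ (¬a ∧ d) ∨ (c ∧ a ∧ ¬c) ∨ (c ∧ ¬b) ∨ (c ∧ d)   — distribute ∧ over ∨
≡ (b ∧ ¬d ∧ a ∧ ¬c) ∨ (¬a ∧ ¬b) ∨ (¬a ∧ d) ∨ (c ∧ ¬b) ∨ (c ∧ d)   — simplify

(b ∧ ¬d ∧ a ∧ ¬c) ∨ (¬a ∧ ¬b) ∨ (¬a ∧ d) ∨ (c ∧ ¬b) ∨ (c ∧ d)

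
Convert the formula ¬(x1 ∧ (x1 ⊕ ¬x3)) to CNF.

¬(x1 ∧ (x1 ⊕ ¬x3))
≡ ¬(x1 ∧ (x1 ∨ ¬x3) ∧ ¬(x1 ∧ ¬x3))   [expand ⊕]
≡ ¬x1 ∨ ¬(x1 ∨ ¬x3) ∨ ¬¬(x1 ∧ ¬x3)   [De Morgan]
≡ ¬x1 ∨ ¬x1 ∧ ¬¬x3 ∨ ¬¬(x1 ∧ ¬x3)   [De Morgan]
≡ ¬x1 ∨ ¬x1 ∧ x3 ∨ ¬¬(x1 ∧ ¬x3)   [double negation]
≡ ¬x1 ∨ ¬x1 ∧ x3 ∨ x1 ∧ ¬x3   [double negation]
≡ (¬x1 ∨ ¬x1 ∨ x1) ∧ (¬x1 ∨ ¬x1 ∨ ¬x3) ∧ (¬x1 ∨ x3 ∨ x1) ∧ (¬x1 ∨ x3 ∨ ¬x3)   [distribute ∨ over ∧]
≡ ¬x1 ∨ ¬x3   [simplify]

¬x1 ∨ ¬x3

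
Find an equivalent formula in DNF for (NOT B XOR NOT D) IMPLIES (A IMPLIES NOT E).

(B AND D) OR (NOT D AND NOT B) OR NOT A OR NOT E

(NOT B XOR NOT D) IMPLIES (A IMPLIES NOT E)
⇔ NOT (NOT B XOR NOT D) OR (A IMPLIES NOT E)   [eliminate IMPLIES]
⇔ NOT ((NOT B AND NOT NOT D) OR (NOT NOT B AND NOT D)) OR (A IMPLIES NOT E)   [expand XOR]
⇔ NOT ((NOT B AND NOT NOT D) OR (NOT NOT B AND NOT D)) OR NOT A OR NOT E   [eliminate IMPLIES]
⇔ (NOT (NOT B AND NOT NOT D) AND NOT (NOT NOT B AND NOT D)) OR NOT A OR NOT E   [De Morgan]
⇔ ((NOT NOT B OR NOT NOT NOT D) AND NOT (NOT NOT B AND NOT D)) OR NOT A OR NOT E   [De Morgan]
⇔ ((B OR NOT NOT NOT D) AND NOT (NOT NOT B AND NOT D)) OR NOT A OR NOT E   [double negation]
⇔ ((B OR NOT D) AND NOT (NOT NOT B AND NOT D)) OR NOT A OR NOT E   [double negation]
⇔ ((B OR NOT D) AND (NOT NOT NOT B OR NOT NOT D)) OR NOT A OR NOT E   [De Morgan]
⇔ ((B OR NOT D) AND (NOT B OR NOT NOT D)) OR NOT A OR NOT E   [double negation]
⇔ ((B OR NOT D) AND (NOT B OR D)) OR NOT A OR NOT E   [double negation]
⇔ (B AND NOT B) OR (B AND D) OR (NOT D AND NOT B) OR (NOT D AND D) OR NOT A OR NOT E   [distribute AND over OR]
⇔ (B AND D) OR (NOT D AND NOT B) OR NOT A OR NOT E   [simplify]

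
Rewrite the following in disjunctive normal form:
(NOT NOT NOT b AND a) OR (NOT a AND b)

(NOT NOT NOT b AND a) OR (NOT a AND b)
⇔ (NOT b AND a) OR (NOT a AND b)   [double negation]

(NOT b AND a) OR (NOT a AND b)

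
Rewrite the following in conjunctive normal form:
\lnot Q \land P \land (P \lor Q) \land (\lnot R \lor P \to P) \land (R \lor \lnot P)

\lnot Q \land P \land (P \lor Q) \land (\lnot R \lor P \to P) \land (R \lor \lnot P)
⇔ \lnot Q \land P \land (P \lor Q) \land (\lnot (\lnot R \lor P) \lor P) \land (R \lor \lnot P)   — eliminate \to
⇔ \lnot Q \land P \land (P \lor Q) \land (\lnot \lnot R \land \lnot P \lor P) \land (R \lor \lnot P)   — De Morgan
⇔ \lnot Q \land P \land (P \lor Q) \land (R \land \lnot P \lor P) \land (R \lor \lnot P)   — double negation
⇔ \lnot Q \land P \land (P \lor Q) \land (R \lor P) \land (\lnot P \lor P) \land (R \lor \lnot P)   — distribute \lor over \land
⇔ \lnot Q \land P \land (R \lor \lnot P)   — simplify

\lnot Q \land P \land (R \lor \lnot P)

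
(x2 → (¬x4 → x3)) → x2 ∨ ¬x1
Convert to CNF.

(x2 → (¬x4 → x3)) → x2 ∨ ¬x1
= ¬(x2 → (¬x4 → x3)) ∨ x2 ∨ ¬x1   [eliminate →]
= ¬(¬x2 ∨ (¬x4 → x3)) ∨ x2 ∨ ¬x1   [eliminate →]
= ¬(¬x2 ∨ ¬¬x4 ∨ x3) ∨ x2 ∨ ¬x1   [eliminate →]
= ¬¬x2 ∧ ¬¬¬x4 ∧ ¬x3 ∨ x2 ∨ ¬x1   [De Morgan]
= x2 ∧ ¬¬¬x4 ∧ ¬x3 ∨ x2 ∨ ¬x1   [double negation]
= x2 ∧ ¬x4 ∧ ¬x3 ∨ x2 ∨ ¬x1   [double negation]
= (x2 ∨ x2 ∨ ¬x1) ∧ (¬x4 ∨ x2 ∨ ¬x1) ∧ (¬x3 ∨ x2 ∨ ¬x1)   [distribute ∨ over ∧]
= x2 ∨ ¬x1   [simplify]

x2 ∨ ¬x1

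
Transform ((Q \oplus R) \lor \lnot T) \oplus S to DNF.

((Q \oplus R) \lor \lnot T) \oplus S
≡ (((Q \oplus R) \lor \lnot T) \land \lnot S) \lor (\lnot ((Q \oplus R) \lor \lnot T) \land S)   [expand \oplus]
≡ (((Q \land \lnot R) \lor (\lnot Q \land R) \lor \lnot T) \land \lnot S) \lor (\lnot ((Q \oplus R) \lor \lnot T) \land S)   [expand \oplus]
≡ (((Q \land \lnot R) \lor (\lnot Q \land R) \lor \lnot T) \land \lnot S) \lor (\lnot ((Q \land \lnot R) \lor (\lnot Q \land R) \lor \lnot T) \land S)   [expand \oplus]
≡ (((Q \land \lnot R) \lor (\lnot Q \land R) \lor \lnot T) \land \lnot S) \lor (\lnot (Q \land \lnot R) \land \lnot (\lnot Q \land R) \land \lnot \lnot T \land S)   [De Morgan]
≡ (((Q \land \lnot R) \lor (\lnot Q \land R) \lor \lnot T) \land \lnot S) \lor ((\lnot Q \lor \lnot \lnot R) \land \lnot (\lnot Q \land R) \land \lnot \lnot T \land S)   [De Morgan]
≡ (((Q \land \lnot R) \lor (\lnot Q \land R) \lor \lnot T) \land \lnot S) \lor ((\lnot Q \lor R) \land \lnot (\lnot Q \land R) \land \lnot \lnot T \land S)   [double negation]
≡ (((Q \land \lnot R) \lor (\lnot Q \land R) \lor \lnot T) \land \lnot S) \lor ((\lnot Q \lor R) \land (\lnot \lnot Q \lor \lnot R) \land \lnot \lnot T \land S)   [De Morgan]
≡ (((Q \land \lnot R) \lor (\lnot Q \land R) \lor \lnot T) \land \lnot S) \lor ((\lnot Q \lor R) \land (Q \lor \lnot R) \land \lnot \lnot T \land S)   [double negation]
≡ (((Q \land \lnot R) \lor (\lnot Q \land R) \lor \lnot T) \land \lnot S) \lor ((\lnot Q \lor R) \land (Q \lor \lnot R) \land T \land S)   [double negation]
≡ (Q \land \lnot R \land \lnot S) \lor (\lnot Q \land R \land \lnot S) \lor (\lnot T \land \lnot S) \lor (\lnot Q \land Q \land T \land S) \lor (\lnot Q \land \lnot R \land T \land S) \lor (R \land Q \land T \land S) \lor (R \land \lnot R \land T \land S)   [distribute \land over \lor]
≡ (Q \land \lnot R \land \lnot S) \lor (\lnot Q \land R \land \lnot S) \lor (\lnot T \land \lnot S) \lor (\lnot Q \land \lnot R \land T \land S) \lor (R \land Q \land T \land S)   [simplify]

(Q \land \lnot R \land \lnot S) \lor (\lnot Q \land R \land \lnot S) \lor (\lnot T \land \lnot S) \lor (\lnot Q \land \lnot R \land T \land S) \lor (R \land Q \land T \land S)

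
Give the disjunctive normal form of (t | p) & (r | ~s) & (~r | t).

(t & r) | (t & ~s) | (p & ~s & ~r)

(t | p) & (r | ~s) & (~r | t)
≡ (t & r & ~r) | (t & r & t) | (t & ~s & ~r) | (t & ~s & t) | (p & r & ~r) | (p & r & t) | (p & ~s & ~r) | (p & ~s & t)   [distribute & over |]
≡ (t & r) | (t & ~s) | (p & ~s & ~r)   [simplify]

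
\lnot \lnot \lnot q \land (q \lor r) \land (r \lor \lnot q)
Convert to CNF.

\lnot \lnot \lnot q \land (q \lor r) \land (r \lor \lnot q)
≡ \lnot q \land (q \lor r) \land (r \lor \lnot q)   [double negation]
≡ \lnot q \land (q \lor r)   [simplify]

\lnot q \land (q \lor r)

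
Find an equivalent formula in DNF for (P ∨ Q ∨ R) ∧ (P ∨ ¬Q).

(P ∨ Q ∨ R) ∧ (P ∨ ¬Q)
= (P ∧ P) ∨ (P ∧ ¬Q) ∨ (Q ∧ P) ∨ (Q ∧ ¬Q) ∨ (R ∧ P) ∨ (R ∧ ¬Q)   [distribute ∧ over ∨]
= P ∨ (R ∧ ¬Q)   [simplify]

P ∨ (R ∧ ¬Q)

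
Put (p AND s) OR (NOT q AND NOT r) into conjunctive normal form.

(p AND s) OR (NOT q AND NOT r)
= (p OR NOT q) AND (p OR NOT r) AND (s OR NOT q) AND (s OR NOT r)   — distribute OR over AND

(p OR NOT q) AND (p OR NOT r) AND (s OR NOT q) AND (s OR NOT r)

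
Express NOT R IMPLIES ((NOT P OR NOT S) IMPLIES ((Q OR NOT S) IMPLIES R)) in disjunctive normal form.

NOT R IMPLIES ((NOT P OR NOT S) IMPLIES ((Q OR NOT S) IMPLIES R))
⇔ NOT NOT R OR ((NOT P OR NOT S) IMPLIES ((Q OR NOT S) IMPLIES R))
⇔ NOT NOT R OR NOT (NOT P OR NOT S) OR ((Q OR NOT S) IMPLIES R)
⇔ NOT NOT R OR NOT (NOT P OR NOT S) OR NOT (Q OR NOT S) OR R
⇔ R OR NOT (NOT P OR NOT S) OR NOT (Q OR NOT S) OR R
⇔ R OR (NOT NOT P AND NOT NOT S) OR NOT (Q OR NOT S) OR R
⇔ R OR (P AND NOT NOT S) OR NOT (Q OR NOT S) OR R
⇔ R OR (P AND S) OR NOT (Q OR NOT S) OR R
⇔ R OR (P AND S) OR (NOT Q AND NOT NOT S) OR R
⇔ R OR (P AND S) OR (NOT Q AND S) OR R
⇔ R OR (P AND S) OR (NOT Q AND S)

R OR (P AND S) OR (NOT Q AND S)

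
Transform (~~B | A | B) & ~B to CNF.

(~~B | A | B) & ~B
⇔ (B | A | B) & ~B   (double negation)
⇔ (B | A) & ~B   (simplify)

(B | A) & ~B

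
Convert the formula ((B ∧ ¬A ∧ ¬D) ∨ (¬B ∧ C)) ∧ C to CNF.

((B ∧ ¬A ∧ ¬D) ∨ (¬B ∧ C)) ∧ C
⇔ (B ∨ ¬B) ∧ (B ∨ C) ∧ (¬A ∨ ¬B) ∧ (¬A ∨ C) ∧ (¬D ∨ ¬B) ∧ (¬D ∨ C) ∧ C   (distribute ∨ over ∧)
⇔ (¬A ∨ ¬B) ∧ (¬D ∨ ¬B) ∧ C   (simplify)

(¬A ∨ ¬B) ∧ (¬D ∨ ¬B) ∧ C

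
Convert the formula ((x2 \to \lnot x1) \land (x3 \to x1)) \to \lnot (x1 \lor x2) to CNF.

((x2 \to \lnot x1) \land (x3 \to x1)) \to \lnot (x1 \lor x2)
⇔ \lnot ((x2 \to \lnot x1) \land (x3 \to x1)) \lor \lnot (x1 \lor x2)   — eliminate \to
⇔ \lnot ((\lnot x2 \lor \lnot x1) \land (x3 \to x1)) \lor \lnot (x1 \lor x2)   — eliminate \to
⇔ \lnot ((\lnot x2 \lor \lnot x1) \land (\lnot x3 \lor x1)) \lor \lnot (x1 \lor x2)   — eliminate \to
⇔ \lnot (\lnot x2 \lor \lnot x1) \lor \lnot (\lnot x3 \lor x1) \lor \lnot (x1 \lor x2)   — De Morgan
⇔ (\lnot \lnot x2 \land \lnot \lnot x1) \lor \lnot (\lnot x3 \lor x1) \lor \lnot (x1 \lor x2)   — De Morgan
⇔ (x2 \land \lnot \lnot x1) \lor \lnot (\lnot x3 \lor x1) \lor \lnot (x1 \lor x2)   — double negation
⇔ (x2 \land x1) \lor \lnot (\lnot x3 \lor x1) \lor \lnot (x1 \lor x2)   — double negation
⇔ (x2 \land x1) \lor (\lnot \lnot x3 \land \lnot x1) \lor \lnot (x1 \lor x2)   — De Morgan
⇔ (x2 \land x1) \lor (x3 \land \lnot x1) \lor \lnot (x1 \lor x2)   — double negation
⇔ (x2 \land x1) \lor (x3 \land \lnot x1) \lor (\lnot x1 \land \lnot x2)   — De Morgan
⇔ (x2 \lor x3 \lor \lnot x1) \land (x2 \lor x3 \lor \lnot x2) \land (x2 \lor \lnot x1 \lor \lnot x1) \land (x2 \lor \lnot x1 \lor \lnot x2) \land (x1 \lor x3 \lor \lnot x1) \land (x1 \lor x3 \lor \lnot x2) \land (x1 \lor \lnot x1 \lor \lnot x1) \land (x1 \lor \lnot x1 \lor \lnot x2)   — distribute \lor over \land
⇔ (x2 \lor \lnot x1) \land (x1 \lor x3 \lor \lnot x2)   — simplify

(x2 \lor \lnot x1) \land (x1 \lor x3 \lor \lnot x2)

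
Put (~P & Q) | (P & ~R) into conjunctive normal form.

(~P & Q) | (P & ~R)
≡ (~P | P) & (~P | ~R) & (Q | P) & (Q | ~R)   — distribute | over &
≡ (~P | ~R) & (Q | P) & (Q | ~R)   — simplify

(~P | ~R) & (Q | P) & (Q | ~R)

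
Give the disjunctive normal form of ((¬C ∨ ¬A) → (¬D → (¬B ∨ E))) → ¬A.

((¬C ∨ ¬A) → (¬D → (¬B ∨ E))) → ¬A
= ¬((¬C ∨ ¬A) → (¬D → (¬B ∨ E))) ∨ ¬A   (eliminate →)
= ¬(¬(¬C ∨ ¬A) ∨ (¬D → (¬B ∨ E))) ∨ ¬A   (eliminate →)
= ¬(¬(¬C ∨ ¬A) ∨ ¬¬D ∨ ¬B ∨ E) ∨ ¬A   (eliminate →)
= (¬¬(¬C ∨ ¬A) ∧ ¬¬¬D ∧ ¬¬B ∧ ¬E) ∨ ¬A   (De Morgan)
= ((¬C ∨ ¬A) ∧ ¬¬¬D ∧ ¬¬B ∧ ¬E) ∨ ¬A   (double negation)
= ((¬C ∨ ¬A) ∧ ¬D ∧ ¬¬B ∧ ¬E) ∨ ¬A   (double negation)
= ((¬C ∨ ¬A) ∧ ¬D ∧ B ∧ ¬E) ∨ ¬A   (double negation)
= (¬C ∧ ¬D ∧ B ∧ ¬E) ∨ (¬A ∧ ¬D ∧ B ∧ ¬E) ∨ ¬A   (distribute ∧ over ∨)
= (¬C ∧ ¬D ∧ B ∧ ¬E) ∨ ¬A   (simplify)

(¬C ∧ ¬D ∧ B ∧ ¬E) ∨ ¬A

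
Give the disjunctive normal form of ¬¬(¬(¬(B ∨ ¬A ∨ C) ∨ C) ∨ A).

¬¬(¬(¬(B ∨ ¬A ∨ C) ∨ C) ∨ A)
= ¬(¬(B ∨ ¬A ∨ C) ∨ C) ∨ A   [double negation]
= (¬¬(B ∨ ¬A ∨ C) ∧ ¬C) ∨ A   [De Morgan]
= ((B ∨ ¬A ∨ C) ∧ ¬C) ∨ A   [double negation]
= (B ∧ ¬C) ∨ (¬A ∧ ¬C) ∨ (C ∧ ¬C) ∨ A   [distribute ∧ over ∨]
= (B ∧ ¬C) ∨ (¬A ∧ ¬C) ∨ A   [simplify]

(B ∧ ¬C) ∨ (¬A ∧ ¬C) ∨ A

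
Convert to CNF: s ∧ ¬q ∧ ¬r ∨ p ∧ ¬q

s ∧ ¬q ∧ ¬r ∨ p ∧ ¬q
≡ (s ∨ p) ∧ (s ∨ ¬q) ∧ (¬q ∨ p) ∧ (¬q ∨ ¬q) ∧ (¬r ∨ p) ∧ (¬r ∨ ¬q)   — distribute ∨ over ∧
≡ (s ∨ p) ∧ ¬q ∧ (¬r ∨ p)   — simplify

(s ∨ p) ∧ ¬q ∧ (¬r ∨ p)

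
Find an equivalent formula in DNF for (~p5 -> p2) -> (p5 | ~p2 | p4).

p5 | ~p2 | p4

(~p5 -> p2) -> (p5 | ~p2 | p4)
⇔ ~(~p5 -> p2) | p5 | ~p2 | p4   [eliminate ->]
⇔ ~(~~p5 | p2) | p5 | ~p2 | p4   [eliminate ->]
⇔ (~~~p5 & ~p2) | p5 | ~p2 | p4   [De Morgan]
⇔ (~p5 & ~p2) | p5 | ~p2 | p4   [double negation]
⇔ p5 | ~p2 | p4   [simplify]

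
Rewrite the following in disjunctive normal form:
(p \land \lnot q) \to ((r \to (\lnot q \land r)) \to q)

\lnot p \lor q

(p \land \lnot q) \to ((r \to (\lnot q \land r)) \to q)
≡ \lnot (p \land \lnot q) \lor ((r \to (\lnot q \land r)) \to q)   [eliminate \to]
≡ \lnot (p \land \lnot q) \lor \lnot (r \to (\lnot q \land r)) \lor q   [eliminate \to]
≡ \lnot (p \land \lnot q) \lor \lnot (\lnot r \lor (\lnot q \land r)) \lor q   [eliminate \to]
≡ \lnot p \lor \lnot \lnot q \lor \lnot (\lnot r \lor (\lnot q \land r)) \lor q   [De Morgan]
≡ \lnot p \lor q \lor \lnot (\lnot r \lor (\lnot q \land r)) \lor q   [double negation]
≡ \lnot p \lor q \lor (\lnot \lnot r \land \lnot (\lnot q \land r)) \lor q   [De Morgan]
≡ \lnot p \lor q \lor (r \land \lnot (\lnot q \land r)) \lor q   [double negation]
≡ \lnot p \lor q \lor (r \land (\lnot \lnot q \lor \lnot r)) \lor q   [De Morgan]
≡ \lnot p \lor q \lor (r \land (q \lor \lnot r)) \lor q   [double negation]
≡ \lnot p \lor q \lor (r \land q) \lor (r \land \lnot r) \lor q   [distribute \land over \lor]
≡ \lnot p \lor q   [simplify]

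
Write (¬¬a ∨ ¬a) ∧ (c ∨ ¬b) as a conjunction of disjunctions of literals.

c ∨ ¬b

(¬¬a ∨ ¬a) ∧ (c ∨ ¬b)
⇔ (a ∨ ¬a) ∧ (c ∨ ¬b)   — double negation
⇔ c ∨ ¬b   — simplify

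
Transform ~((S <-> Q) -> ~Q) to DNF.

~((S <-> Q) -> ~Q)
⇔ ~(~(S <-> Q) | ~Q)   [eliminate ->]
⇔ ~(~((S -> Q) & (Q -> S)) | ~Q)   [eliminate <->]
⇔ ~(~((~S | Q) & (Q -> S)) | ~Q)   [eliminate ->]
⇔ ~(~((~S | Q) & (~Q | S)) | ~Q)   [eliminate ->]
⇔ ~~((~S | Q) & (~Q | S)) & ~~Q   [De Morgan]
⇔ (~S | Q) & (~Q | S) & ~~Q   [double negation]
⇔ (~S | Q) & (~Q | S) & Q   [double negation]
⇔ (~S & ~Q & Q) | (~S & S & Q) | (Q & ~Q & Q) | (Q & S & Q)   [distribute & over |]
⇔ Q & S   [simplify]

Q & S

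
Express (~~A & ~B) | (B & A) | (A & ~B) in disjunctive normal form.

(A & ~B) | (B & A)

(~~A & ~B) | (B & A) | (A & ~B)
≡ (A & ~B) | (B & A) | (A & ~B)   [double negation]
≡ (A & ~B) | (B & A)   [simplify]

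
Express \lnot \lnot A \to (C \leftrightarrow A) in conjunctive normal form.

\lnot A \lor C

\lnot \lnot A \to (C \leftrightarrow A)
≡ \lnot \lnot \lnot A \lor (C \leftrightarrow A)
≡ \lnot \lnot \lnot A \lor ((C \to A) \land (A \to C))
≡ \lnot \lnot \lnot A \lor ((\lnot C \lor A) \land (A \to C))
≡ \lnot \lnot \lnot A \lor ((\lnot C \lor A) \land (\lnot A \lor C))
≡ \lnot A \lor ((\lnot C \lor A) \land (\lnot A \lor C))
≡ (\lnot A \lor \lnot C \lor A) \land (\lnot A \lor \lnot A \lor C)
≡ \lnot A \lor C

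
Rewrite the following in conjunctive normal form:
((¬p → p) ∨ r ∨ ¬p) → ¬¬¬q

(¬p ∨ ¬q) ∧ (¬r ∨ ¬q) ∧ (p ∨ ¬q)

((¬p → p) ∨ r ∨ ¬p) → ¬¬¬q
⇔ ¬((¬p → p) ∨ r ∨ ¬p) ∨ ¬¬¬q   (eliminate →)
⇔ ¬(¬¬p ∨ p ∨ r ∨ ¬p) ∨ ¬¬¬q   (eliminate →)
⇔ (¬¬¬p ∧ ¬p ∧ ¬r ∧ ¬¬p) ∨ ¬¬¬q   (De Morgan)
⇔ (¬p ∧ ¬p ∧ ¬r ∧ ¬¬p) ∨ ¬¬¬q   (double negation)
⇔ (¬p ∧ ¬p ∧ ¬r ∧ p) ∨ ¬¬¬q   (double negation)
⇔ (¬p ∧ ¬p ∧ ¬r ∧ p) ∨ ¬q   (double negation)
⇔ (¬p ∨ ¬q) ∧ (¬p ∨ ¬q) ∧ (¬r ∨ ¬q) ∧ (p ∨ ¬q)   (distribute ∨ over ∧)
⇔ (¬p ∨ ¬q) ∧ (¬r ∨ ¬q) ∧ (p ∨ ¬q)   (simplify)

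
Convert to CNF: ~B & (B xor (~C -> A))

~B & (B | C | A)

~B & (B xor (~C -> A))
≡ ~B & (B | (~C -> A)) & ~(B & (~C -> A))   [expand xor]
≡ ~B & (B | ~~C | A) & ~(B & (~C -> A))   [eliminate ->]
≡ ~B & (B | ~~C | A) & ~(B & (~~C | A))   [eliminate ->]
≡ ~B & (B | C | A) & ~(B & (~~C | A))   [double negation]
≡ ~B & (B | C | A) & (~B | ~(~~C | A))   [De Morgan]
≡ ~B & (B | C | A) & (~B | (~~~C & ~A))   [De Morgan]
≡ ~B & (B | C | A) & (~B | (~C & ~A))   [double negation]
≡ ~B & (B | C | A) & (~B | ~C) & (~B | ~A)   [distribute | over &]
≡ ~B & (B | C | A)   [simplify]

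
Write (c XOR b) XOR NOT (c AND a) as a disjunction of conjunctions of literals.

(c XOR b) XOR NOT (c AND a)
= ((c XOR b) AND NOT NOT (c AND a)) OR (NOT (c XOR b) AND NOT (c AND a))   — expand XOR
= (((c AND NOT b) OR (NOT c AND b)) AND NOT NOT (c AND a)) OR (NOT (c XOR b) AND NOT (c AND a))   — expand XOR
= (((c AND NOT b) OR (NOT c AND b)) AND NOT NOT (c AND a)) OR (NOT ((c AND NOT b) OR (NOT c AND b)) AND NOT (c AND a))   — expand XOR
= (((c AND NOT b) OR (NOT c AND b)) AND c AND a) OR (NOT ((c AND NOT b) OR (NOT c AND b)) AND NOT (c AND a))   — double negation
= (((c AND NOT b) OR (NOT c AND b)) AND c AND a) OR (NOT (c AND NOT b) AND NOT (NOT c AND b) AND NOT (c AND a))   — De Morgan
= (((c AND NOT b) OR (NOT c AND b)) AND c AND a) OR ((NOT c OR NOT NOT b) AND NOT (NOT c AND b) AND NOT (c AND a))   — De Morgan
= (((c AND NOT b) OR (NOT c AND b)) AND c AND a) OR ((NOT c OR b) AND NOT (NOT c AND b) AND NOT (c AND a))   — double negation
= (((c AND NOT b) OR (NOT c AND b)) AND c AND a) OR ((NOT c OR b) AND (NOT NOT c OR NOT b) AND NOT (c AND a))   — De Morgan
= (((c AND NOT b) OR (NOT c AND b)) AND c AND a) OR ((NOT c OR b) AND (c OR NOT b) AND NOT (c AND a))   — double negation
= (((c AND NOT b) OR (NOT c AND b)) AND c AND a) OR ((NOT c OR b) AND (c OR NOT b) AND (NOT c OR NOT a))   — De Morgan
= (c AND NOT b AND c AND a) OR (NOT c AND b AND c AND a) OR (NOT c AND c AND NOT c) OR (NOT c AND c AND NOT a) OR (NOT c AND NOT b AND NOT c) OR (NOT c AND NOT b AND NOT a) OR (b AND c AND NOT c) OR (b AND c AND NOT a) OR (b AND NOT b AND NOT c) OR (b AND NOT b AND NOT a)   — distribute AND over OR
= (c AND NOT b AND a) OR (NOT c AND NOT b) OR (b AND c AND NOT a)   — simplify

(c AND NOT b AND a) OR (NOT c AND NOT b) OR (b AND c AND NOT a)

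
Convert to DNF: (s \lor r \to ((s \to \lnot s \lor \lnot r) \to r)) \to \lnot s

s \land \lnot r \lor \lnot s

(s \lor r \to ((s \to \lnot s \lor \lnot r) \to r)) \to \lnot s
≡ \lnot (s \lor r \to ((s \to \lnot s \lor \lnot r) \to r)) \lor \lnot s   [eliminate \to]
≡ \lnot (\lnot (s \lor r) \lor ((s \to \lnot s \lor \lnot r) \to r)) \lor \lnot s   [eliminate \to]
≡ \lnot (\lnot (s \lor r) \lor \lnot (s \to \lnot s \lor \lnot r) \lor r) \lor \lnot s   [eliminate \to]
≡ \lnot (\lnot (s \lor r) \lor \lnot (\lnot s \lor \lnot s \lor \lnot r) \lor r) \lor \lnot s   [eliminate \to]
≡ \lnot \lnot (s \lor r) \land \lnot \lnot (\lnot s \lor \lnot s \lor \lnot r) \land \lnot r \lor \lnot s   [De Morgan]
≡ (s \lor r) \land \lnot \lnot (\lnot s \lor \lnot s \lor \lnot r) \land \lnot r \lor \lnot s   [double negation]
≡ (s \lor r) \land (\lnot s \lor \lnot s \lor \lnot r) \land \lnot r \lor \lnot s   [double negation]
≡ s \land \lnot s \land \lnot r \lor s \land \lnot s \land \lnot r \lor s \land \lnot r \land \lnot r \lor r \land \lnot s \land \lnot r \lor r \land \lnot s \land \lnot r \lor r \land \lnot r \land \lnot r \lor \lnot s   [distribute \land over \lor]
≡ s \land \lnot r \lor \lnot s   [simplify]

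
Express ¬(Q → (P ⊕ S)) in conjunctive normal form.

Q ∧ (¬P ∨ S) ∧ (¬S ∨ P)

¬(Q → (P ⊕ S))
= ¬(¬Q ∨ (P ⊕ S))   [eliminate →]
= ¬(¬Q ∨ ((P ∨ S) ∧ ¬(P ∧ S)))   [expand ⊕]
= ¬¬Q ∧ ¬((P ∨ S) ∧ ¬(P ∧ S))   [De Morgan]
= Q ∧ ¬((P ∨ S) ∧ ¬(P ∧ S))   [double negation]
= Q ∧ (¬(P ∨ S) ∨ ¬¬(P ∧ S))   [De Morgan]
= Q ∧ ((¬P ∧ ¬S) ∨ ¬¬(P ∧ S))   [De Morgan]
= Q ∧ ((¬P ∧ ¬S) ∨ (P ∧ S))   [double negation]
= Q ∧ (¬P ∨ P) ∧ (¬P ∨ S) ∧ (¬S ∨ P) ∧ (¬S ∨ S)   [distribute ∨ over ∧]
= Q ∧ (¬P ∨ S) ∧ (¬S ∨ P)   [simplify]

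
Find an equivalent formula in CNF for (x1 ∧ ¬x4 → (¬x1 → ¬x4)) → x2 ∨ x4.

(x1 ∧ ¬x4 → (¬x1 → ¬x4)) → x2 ∨ x4
≡ ¬(x1 ∧ ¬x4 → (¬x1 → ¬x4)) ∨ x2 ∨ x4
≡ ¬(¬(x1 ∧ ¬x4) ∨ (¬x1 → ¬x4)) ∨ x2 ∨ x4
≡ ¬(¬(x1 ∧ ¬x4) ∨ ¬¬x1 ∨ ¬x4) ∨ x2 ∨ x4
≡ ¬¬(x1 ∧ ¬x4) ∧ ¬¬¬x1 ∧ ¬¬x4 ∨ x2 ∨ x4
≡ x1 ∧ ¬x4 ∧ ¬¬¬x1 ∧ ¬¬x4 ∨ x2 ∨ x4
≡ x1 ∧ ¬x4 ∧ ¬x1 ∧ ¬¬x4 ∨ x2 ∨ x4
≡ x1 ∧ ¬x4 ∧ ¬x1 ∧ x4 ∨ x2 ∨ x4
≡ (x1 ∨ x2 ∨ x4) ∧ (¬x4 ∨ x2 ∨ x4) ∧ (¬x1 ∨ x2 ∨ x4) ∧ (x4 ∨ x2 ∨ x4)
≡ x4 ∨ x2

x4 ∨ x2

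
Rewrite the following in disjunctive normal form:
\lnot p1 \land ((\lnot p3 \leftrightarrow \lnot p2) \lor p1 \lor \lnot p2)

\lnot p1 \land p3 \land p2 \lor \lnot p1 \land \lnot p2

\lnot p1 \land ((\lnot p3 \leftrightarrow \lnot p2) \lor p1 \lor \lnot p2)
≡ \lnot p1 \land ((\lnot p3 \to \lnot p2) \land (\lnot p2 \to \lnot p3) \lor p1 \lor \lnot p2)   [eliminate \leftrightarrow]
≡ \lnot p1 \land ((\lnot \lnot p3 \lor \lnot p2) \land (\lnot p2 \to \lnot p3) \lor p1 \lor \lnot p2)   [eliminate \to]
≡ \lnot p1 \land ((\lnot \lnot p3 \lor \lnot p2) \land (\lnot \lnot p2 \lor \lnot p3) \lor p1 \lor \lnot p2)   [eliminate \to]
≡ \lnot p1 \land ((p3 \lor \lnot p2) \land (\lnot \lnot p2 \lor \lnot p3) \lor p1 \lor \lnot p2)   [double negation]
≡ \lnot p1 \land ((p3 \lor \lnot p2) \land (p2 \lor \lnot p3) \lor p1 \lor \lnot p2)   [double negation]
≡ \lnot p1 \land p3 \land p2 \lor \lnot p1 \land p3 \land \lnot p3 \lor \lnot p1 \land \lnot p2 \land p2 \lor \lnot p1 \land \lnot p2 \land \lnot p3 \lor \lnot p1 \land p1 \lor \lnot p1 \land \lnot p2   [distribute \land over \lor]
≡ \lnot p1 \land p3 \land p2 \lor \lnot p1 \land \lnot p2   [simplify]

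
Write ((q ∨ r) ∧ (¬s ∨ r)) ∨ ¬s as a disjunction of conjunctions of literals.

r ∨ ¬s

((q ∨ r) ∧ (¬s ∨ r)) ∨ ¬s
≡ (q ∧ ¬s) ∨ (q ∧ r) ∨ (r ∧ ¬s) ∨ (r ∧ r) ∨ ¬s   — distribute ∧ over ∨
≡ r ∨ ¬s   — simplify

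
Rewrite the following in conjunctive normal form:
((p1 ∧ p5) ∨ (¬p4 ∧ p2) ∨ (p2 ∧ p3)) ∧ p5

(p1 ∨ ¬p4 ∨ p3) ∧ (p1 ∨ p2) ∧ p5

((p1 ∧ p5) ∨ (¬p4 ∧ p2) ∨ (p2 ∧ p3)) ∧ p5
⇔ (p1 ∨ ¬p4 ∨ p2) ∧ (p1 ∨ ¬p4 ∨ p3) ∧ (p1 ∨ p2 ∨ p2) ∧ (p1 ∨ p2 ∨ p3) ∧ (p5 ∨ ¬p4 ∨ p2) ∧ (p5 ∨ ¬p4 ∨ p3) ∧ (p5 ∨ p2 ∨ p2) ∧ (p5 ∨ p2 ∨ p3) ∧ p5   (distribute ∨ over ∧)
⇔ (p1 ∨ ¬p4 ∨ p3) ∧ (p1 ∨ p2) ∧ p5   (simplify)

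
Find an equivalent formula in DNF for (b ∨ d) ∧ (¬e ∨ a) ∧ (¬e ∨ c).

(b ∨ d) ∧ (¬e ∨ a) ∧ (¬e ∨ c)
⇔ (b ∧ ¬e ∧ ¬e) ∨ (b ∧ ¬e ∧ c) ∨ (b ∧ a ∧ ¬e) ∨ (b ∧ a ∧ c) ∨ (d ∧ ¬e ∧ ¬e) ∨ (d ∧ ¬e ∧ c) ∨ (d ∧ a ∧ ¬e) ∨ (d ∧ a ∧ c)   — distribute ∧ over ∨
⇔ (b ∧ ¬e) ∨ (b ∧ a ∧ c) ∨ (d ∧ ¬e) ∨ (d ∧ a ∧ c)   — simplify

(b ∧ ¬e) ∨ (b ∧ a ∧ c) ∨ (d ∧ ¬e) ∨ (d ∧ a ∧ c)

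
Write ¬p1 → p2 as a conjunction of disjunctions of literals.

¬p1 → p2
≡ ¬¬p1 ∨ p2
≡ p1 ∨ p2

p1 ∨ p2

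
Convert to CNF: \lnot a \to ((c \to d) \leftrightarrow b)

\lnot a \to ((c \to d) \leftrightarrow b)
≡ \lnot \lnot a \lor ((c \to d) \leftrightarrow b)   [eliminate \to]
≡ \lnot \lnot a \lor (((c \to d) \to b) \land (b \to (c \to d)))   [eliminate \leftrightarrow]
≡ \lnot \lnot a \lor ((\lnot (c \to d) \lor b) \land (b \to (c \to d)))   [eliminate \to]
≡ \lnot \lnot a \lor ((\lnot (\lnot c \lor d) \lor b) \land (b \to (c \to d)))   [eliminate \to]
≡ \lnot \lnot a \lor ((\lnot (\lnot c \lor d) \lor b) \land (\lnot b \lor (c \to d)))   [eliminate \to]
≡ \lnot \lnot a \lor ((\lnot (\lnot c \lor d) \lor b) \land (\lnot b \lor \lnot c \lor d))   [eliminate \to]
≡ a \lor ((\lnot (\lnot c \lor d) \lor b) \land (\lnot b \lor \lnot c \lor d))   [double negation]
≡ a \lor (((\lnot \lnot c \land \lnot d) \lor b) \land (\lnot b \lor \lnot c \lor d))   [De Morgan]
≡ a \lor (((c \land \lnot d) \lor b) \land (\lnot b \lor \lnot c \lor d))   [double negation]
≡ (a \lor c \lor b) \land (a \lor \lnot d \lor b) \land (a \lor \lnot b \lor \lnot c \lor d)   [distribute \lor over \land]

(a \lor c \lor b) \land (a \lor \lnot d \lor b) \land (a \lor \lnot b \lor \lnot c \lor d)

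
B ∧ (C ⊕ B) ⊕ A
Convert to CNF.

(B ∨ A) ∧ (¬C ∨ ¬B ∨ A) ∧ (¬B ∨ C ∨ ¬A)

B ∧ (C ⊕ B) ⊕ A
≡ (B ∧ (C ⊕ B) ∨ A) ∧ ¬(B ∧ (C ⊕ B) ∧ A)   [expand ⊕]
≡ (B ∧ (C ∨ B) ∧ ¬(C ∧ B) ∨ A) ∧ ¬(B ∧ (C ⊕ B) ∧ A)   [expand ⊕]
≡ (B ∧ (C ∨ B) ∧ ¬(C ∧ B) ∨ A) ∧ ¬(B ∧ (C ∨ B) ∧ ¬(C ∧ B) ∧ A)   [expand ⊕]
≡ (B ∧ (C ∨ B) ∧ (¬C ∨ ¬B) ∨ A) ∧ ¬(B ∧ (C ∨ B) ∧ ¬(C ∧ B) ∧ A)   [De Morgan]
≡ (B ∧ (C ∨ B) ∧ (¬C ∨ ¬B) ∨ A) ∧ (¬B ∨ ¬(C ∨ B) ∨ ¬¬(C ∧ B) ∨ ¬A)   [De Morgan]
≡ (B ∧ (C ∨ B) ∧ (¬C ∨ ¬B) ∨ A) ∧ (¬B ∨ ¬C ∧ ¬B ∨ ¬¬(C ∧ B) ∨ ¬A)   [De Morgan]
≡ (B ∧ (C ∨ B) ∧ (¬C ∨ ¬B) ∨ A) ∧ (¬B ∨ ¬C ∧ ¬B ∨ C ∧ B ∨ ¬A)   [double negation]
≡ (B ∨ A) ∧ (C ∨ B ∨ A) ∧ (¬C ∨ ¬B ∨ A) ∧ (¬B ∨ ¬C ∨ C ∨ ¬A) ∧ (¬B ∨ ¬C ∨ B ∨ ¬A) ∧ (¬B ∨ ¬B ∨ C ∨ ¬A) ∧ (¬B ∨ ¬B ∨ B ∨ ¬A)   [distribute ∨ over ∧]
≡ (B ∨ A) ∧ (¬C ∨ ¬B ∨ A) ∧ (¬B ∨ C ∨ ¬A)   [simplify]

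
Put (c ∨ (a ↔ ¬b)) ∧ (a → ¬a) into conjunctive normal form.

(c ∨ (a ↔ ¬b)) ∧ (a → ¬a)
≡ (c ∨ ((a → ¬b) ∧ (¬b → a))) ∧ (a → ¬a)
≡ (c ∨ ((¬a ∨ ¬b) ∧ (¬b → a))) ∧ (a → ¬a)
≡ (c ∨ ((¬a ∨ ¬b) ∧ (¬¬b ∨ a))) ∧ (a → ¬a)
≡ (c ∨ ((¬a ∨ ¬b) ∧ (¬¬b ∨ a))) ∧ (¬a ∨ ¬a)
≡ (c ∨ ((¬a ∨ ¬b) ∧ (b ∨ a))) ∧ (¬a ∨ ¬a)
≡ (c ∨ ¬a ∨ ¬b) ∧ (c ∨ b ∨ a) ∧ (¬a ∨ ¬a)
≡ (c ∨ b ∨ a) ∧ ¬a

(c ∨ b ∨ a) ∧ ¬a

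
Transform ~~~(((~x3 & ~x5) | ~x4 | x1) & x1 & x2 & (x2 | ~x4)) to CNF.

~~~(((~x3 & ~x5) | ~x4 | x1) & x1 & x2 & (x2 | ~x4))
⇔ ~(((~x3 & ~x5) | ~x4 | x1) & x1 & x2 & (x2 | ~x4))   — double negation
⇔ ~((~x3 & ~x5) | ~x4 | x1) | ~x1 | ~x2 | ~(x2 | ~x4)   — De Morgan
⇔ (~(~x3 & ~x5) & ~~x4 & ~x1) | ~x1 | ~x2 | ~(x2 | ~x4)   — De Morgan
⇔ ((~~x3 | ~~x5) & ~~x4 & ~x1) | ~x1 | ~x2 | ~(x2 | ~x4)   — De Morgan
⇔ ((x3 | ~~x5) & ~~x4 & ~x1) | ~x1 | ~x2 | ~(x2 | ~x4)   — double negation
⇔ ((x3 | x5) & ~~x4 & ~x1) | ~x1 | ~x2 | ~(x2 | ~x4)   — double negation
⇔ ((x3 | x5) & x4 & ~x1) | ~x1 | ~x2 | ~(x2 | ~x4)   — double negation
⇔ ((x3 | x5) & x4 & ~x1) | ~x1 | ~x2 | (~x2 & ~~x4)   — De Morgan
⇔ ((x3 | x5) & x4 & ~x1) | ~x1 | ~x2 | (~x2 & x4)   — double negation
⇔ (x3 | x5 | ~x1 | ~x2 | ~x2) & (x3 | x5 | ~x1 | ~x2 | x4) & (x4 | ~x1 | ~x2 | ~x2) & (x4 | ~x1 | ~x2 | x4) & (~x1 | ~x1 | ~x2 | ~x2) & (~x1 | ~x1 | ~x2 | x4)   — distribute | over &
⇔ ~x1 | ~x2   — simplify

~x1 | ~x2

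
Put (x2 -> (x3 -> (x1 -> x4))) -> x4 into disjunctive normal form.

(x2 -> (x3 -> (x1 -> x4))) -> x4
= ~(x2 -> (x3 -> (x1 -> x4))) | x4   — eliminate ->
= ~(~x2 | (x3 -> (x1 -> x4))) | x4   — eliminate ->
= ~(~x2 | ~x3 | (x1 -> x4)) | x4   — eliminate ->
= ~(~x2 | ~x3 | ~x1 | x4) | x4   — eliminate ->
= (~~x2 & ~~x3 & ~~x1 & ~x4) | x4   — De Morgan
= (x2 & ~~x3 & ~~x1 & ~x4) | x4   — double negation
= (x2 & x3 & ~~x1 & ~x4) | x4   — double negation
= (x2 & x3 & x1 & ~x4) | x4   — double negation

(x2 & x3 & x1 & ~x4) | x4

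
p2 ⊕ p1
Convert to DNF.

(p2 ∧ ¬p1) ∨ (¬p2 ∧ p1)

p2 ⊕ p1
⇔ (p2 ∧ ¬p1) ∨ (¬p2 ∧ p1)   (expand ⊕)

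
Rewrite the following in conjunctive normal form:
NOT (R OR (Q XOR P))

NOT (R OR (Q XOR P))
⇔ NOT (R OR ((Q OR P) AND NOT (Q AND P)))   (expand XOR)
⇔ NOT R AND NOT ((Q OR P) AND NOT (Q AND P))   (De Morgan)
⇔ NOT R AND (NOT (Q OR P) OR NOT NOT (Q AND P))   (De Morgan)
⇔ NOT R AND ((NOT Q AND NOT P) OR NOT NOT (Q AND P))   (De Morgan)
⇔ NOT R AND ((NOT Q AND NOT P) OR (Q AND P))   (double negation)
⇔ NOT R AND (NOT Q OR Q) AND (NOT Q OR P) AND (NOT P OR Q) AND (NOT P OR P)   (distribute OR over AND)
⇔ NOT R AND (NOT Q OR P) AND (NOT P OR Q)   (simplify)

NOT R AND (NOT Q OR P) AND (NOT P OR Q)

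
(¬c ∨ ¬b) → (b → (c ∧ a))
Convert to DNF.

(c ∧ b) ∨ ¬b ∨ (c ∧ a)

(¬c ∨ ¬b) → (b → (c ∧ a))
⇔ ¬(¬c ∨ ¬b) ∨ (b → (c ∧ a))
⇔ ¬(¬c ∨ ¬b) ∨ ¬b ∨ (c ∧ a)
⇔ (¬¬c ∧ ¬¬b) ∨ ¬b ∨ (c ∧ a)
⇔ (c ∧ ¬¬b) ∨ ¬b ∨ (c ∧ a)
⇔ (c ∧ b) ∨ ¬b ∨ (c ∧ a)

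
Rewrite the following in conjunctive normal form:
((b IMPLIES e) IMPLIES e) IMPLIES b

((b IMPLIES e) IMPLIES e) IMPLIES b
⇔ NOT ((b IMPLIES e) IMPLIES e) OR b   [eliminate IMPLIES]
⇔ NOT (NOT (b IMPLIES e) OR e) OR b   [eliminate IMPLIES]
⇔ NOT (NOT (NOT b OR e) OR e) OR b   [eliminate IMPLIES]
⇔ (NOT NOT (NOT b OR e) AND NOT e) OR b   [De Morgan]
⇔ ((NOT b OR e) AND NOT e) OR b   [double negation]
⇔ (NOT b OR e OR b) AND (NOT e OR b)   [distribute OR over AND]
⇔ NOT e OR b   [simplify]

NOT e OR b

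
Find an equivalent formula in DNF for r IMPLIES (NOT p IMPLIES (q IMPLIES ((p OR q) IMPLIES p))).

NOT r OR p OR NOT q

r IMPLIES (NOT p IMPLIES (q IMPLIES ((p OR q) IMPLIES p)))
⇔ NOT r OR (NOT p IMPLIES (q IMPLIES ((p OR q) IMPLIES p)))   [eliminate IMPLIES]
⇔ NOT r OR NOT NOT p OR (q IMPLIES ((p OR q) IMPLIES p))   [eliminate IMPLIES]
⇔ NOT r OR NOT NOT p OR NOT q OR ((p OR q) IMPLIES p)   [eliminate IMPLIES]
⇔ NOT r OR NOT NOT p OR NOT q OR NOT (p OR q) OR p   [eliminate IMPLIES]
⇔ NOT r OR p OR NOT q OR NOT (p OR q) OR p   [double negation]
⇔ NOT r OR p OR NOT q OR (NOT p AND NOT q) OR p   [De Morgan]
⇔ NOT r OR p OR NOT q   [simplify]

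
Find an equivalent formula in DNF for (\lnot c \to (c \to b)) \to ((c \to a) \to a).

(\lnot c \to (c \to b)) \to ((c \to a) \to a)
≡ \lnot (\lnot c \to (c \to b)) \lor ((c \to a) \to a)
≡ \lnot (\lnot \lnot c \lor (c \to b)) \lor ((c \to a) \to a)
≡ \lnot (\lnot \lnot c \lor \lnot c \lor b) \lor ((c \to a) \to a)
≡ \lnot (\lnot \lnot c \lor \lnot c \lor b) \lor \lnot (c \to a) \lor a
≡ \lnot (\lnot \lnot c \lor \lnot c \lor b) \lor \lnot (\lnot c \lor a) \lor a
≡ (\lnot \lnot \lnot c \land \lnot \lnot c \land \lnot b) \lor \lnot (\lnot c \lor a) \lor a
≡ (\lnot c \land \lnot \lnot c \land \lnot b) \lor \lnot (\lnot c \lor a) \lor a
≡ (\lnot c \land c \land \lnot b) \lor \lnot (\lnot c \lor a) \lor a
≡ (\lnot c \land c \land \lnot b) \lor (\lnot \lnot c \land \lnot a) \lor a
≡ (\lnot c \land c \land \lnot b) \lor (c \land \lnot a) \lor a
≡ (c \land \lnot a) \lor a

(c \land \lnot a) \lor a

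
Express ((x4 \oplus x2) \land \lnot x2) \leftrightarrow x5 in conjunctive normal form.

(\lnot x4 \lor x2 \lor x5) \land (\lnot x5 \lor x4 \lor x2) \land (\lnot x5 \lor \lnot x2)

((x4 \oplus x2) \land \lnot x2) \leftrightarrow x5
≡ (((x4 \oplus x2) \land \lnot x2) \to x5) \land (x5 \to ((x4 \oplus x2) \land \lnot x2))   [eliminate \leftrightarrow]
≡ (\lnot ((x4 \oplus x2) \land \lnot x2) \lor x5) \land (x5 \to ((x4 \oplus x2) \land \lnot x2))   [eliminate \to]
≡ (\lnot ((x4 \lor x2) \land \lnot (x4 \land x2) \land \lnot x2) \lor x5) \land (x5 \to ((x4 \oplus x2) \land \lnot x2))   [expand \oplus]
≡ (\lnot ((x4 \lor x2) \land \lnot (x4 \land x2) \land \lnot x2) \lor x5) \land (\lnot x5 \lor ((x4 \oplus x2) \land \lnot x2))   [eliminate \to]
≡ (\lnot ((x4 \lor x2) \land \lnot (x4 \land x2) \land \lnot x2) \lor x5) \land (\lnot x5 \lor ((x4 \lor x2) \land \lnot (x4 \land x2) \land \lnot x2))   [expand \oplus]
≡ (\lnot (x4 \lor x2) \lor \lnot \lnot (x4 \land x2) \lor \lnot \lnot x2 \lor x5) \land (\lnot x5 \lor ((x4 \lor x2) \land \lnot (x4 \land x2) \land \lnot x2))   [De Morgan]
≡ ((\lnot x4 \land \lnot x2) \lor \lnot \lnot (x4 \land x2) \lor \lnot \lnot x2 \lor x5) \land (\lnot x5 \lor ((x4 \lor x2) \land \lnot (x4 \land x2) \land \lnot x2))   [De Morgan]
≡ ((\lnot x4 \land \lnot x2) \lor (x4 \land x2) \lor \lnot \lnot x2 \lor x5) \land (\lnot x5 \lor ((x4 \lor x2) \land \lnot (x4 \land x2) \land \lnot x2))   [double negation]
≡ ((\lnot x4 \land \lnot x2) \lor (x4 \land x2) \lor x2 \lor x5) \land (\lnot x5 \lor ((x4 \lor x2) \land \lnot (x4 \land x2) \land \lnot x2))   [double negation]
≡ ((\lnot x4 \land \lnot x2) \lor (x4 \land x2) \lor x2 \lor x5) \land (\lnot x5 \lor ((x4 \lor x2) \land (\lnot x4 \lor \lnot x2) \land \lnot x2))   [De Morgan]
≡ (\lnot x4 \lor x4 \lor x2 \lor x5) \land (\lnot x4 \lor x2 \lor x2 \lor x5) \land (\lnot x2 \lor x4 \lor x2 \lor x5) \land (\lnot x2 \lor x2 \lor x2 \lor x5) \land (\lnot x5 \lor x4 \lor x2) \land (\lnot x5 \lor \lnot x4 \lor \lnot x2) \land (\lnot x5 \lor \lnot x2)   [distribute \lor over \land]
≡ (\lnot x4 \lor x2 \lor x5) \land (\lnot x5 \lor x4 \lor x2) \land (\lnot x5 \lor \lnot x2)   [simplify]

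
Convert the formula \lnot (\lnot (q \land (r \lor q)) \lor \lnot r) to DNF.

q \land r

\lnot (\lnot (q \land (r \lor q)) \lor \lnot r)
= \lnot \lnot (q \land (r \lor q)) \land \lnot \lnot r
= q \land (r \lor q) \land \lnot \lnot r
= q \land (r \lor q) \land r
= (q \land r \land r) \lor (q \land q \land r)
= q \land r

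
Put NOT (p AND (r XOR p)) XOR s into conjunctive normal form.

NOT (p AND (r XOR p)) XOR s
≡ (NOT (p AND (r XOR p)) OR s) AND NOT (NOT (p AND (r XOR p)) AND s)   — expand XOR
≡ (NOT (p AND (r OR p) AND NOT (r AND p)) OR s) AND NOT (NOT (p AND (r XOR p)) AND s)   — expand XOR
≡ (NOT (p AND (r OR p) AND NOT (r AND p)) OR s) AND NOT (NOT (p AND (r OR p) AND NOT (r AND p)) AND s)   — expand XOR
≡ (NOT p OR NOT (r OR p) OR NOT NOT (r AND p) OR s) AND NOT (NOT (p AND (r OR p) AND NOT (r AND p)) AND s)   — De Morgan
≡ (NOT p OR (NOT r AND NOT p) OR NOT NOT (r AND p) OR s) AND NOT (NOT (p AND (r OR p) AND NOT (r AND p)) AND s)   — De Morgan
≡ (NOT p OR (NOT r AND NOT p) OR (r AND p) OR s) AND NOT (NOT (p AND (r OR p) AND NOT (r AND p)) AND s)   — double negation
≡ (NOT p OR (NOT r AND NOT p) OR (r AND p) OR s) AND (NOT NOT (p AND (r OR p) AND NOT (r AND p)) OR NOT s)   — De Morgan
≡ (NOT p OR (NOT r AND NOT p) OR (r AND p) OR s) AND ((p AND (r OR p) AND NOT (r AND p)) OR NOT s)   — double negation
≡ (NOT p OR (NOT r AND NOT p) OR (r AND p) OR s) AND ((p AND (r OR p) AND (NOT r OR NOT p)) OR NOT s)   — De Morgan
≡ (NOT p OR NOT r OR r OR s) AND (NOT p OR NOT r OR p OR s) AND (NOT p OR NOT p OR r OR s) AND (NOT p OR NOT p OR p OR s) AND (p OR NOT s) AND (r OR p OR NOT s) AND (NOT r OR NOT p OR NOT s)   — distribute OR over AND
≡ (NOT p OR r OR s) AND (p OR NOT s) AND (NOT r OR NOT p OR NOT s)   — simplify

(NOT p OR r OR s) AND (p OR NOT s) AND (NOT r OR NOT p OR NOT s)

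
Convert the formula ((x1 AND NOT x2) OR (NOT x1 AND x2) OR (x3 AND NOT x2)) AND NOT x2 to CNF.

((x1 AND NOT x2) OR (NOT x1 AND x2) OR (x3 AND NOT x2)) AND NOT x2
= (x1 OR NOT x1 OR x3) AND (x1 OR NOT x1 OR NOT x2) AND (x1 OR x2 OR x3) AND (x1 OR x2 OR NOT x2) AND (NOT x2 OR NOT x1 OR x3) AND (NOT x2 OR NOT x1 OR NOT x2) AND (NOT x2 OR x2 OR x3) AND (NOT x2 OR x2 OR NOT x2) AND NOT x2   — distribute OR over AND
= (x1 OR x2 OR x3) AND NOT x2   — simplify

(x1 OR x2 OR x3) AND NOT x2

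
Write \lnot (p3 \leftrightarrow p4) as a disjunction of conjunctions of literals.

\lnot (p3 \leftrightarrow p4)
⇔ \lnot ((p3 \to p4) \land (p4 \to p3))   — eliminate \leftrightarrow
⇔ \lnot ((\lnot p3 \lor p4) \land (p4 \to p3))   — eliminate \to
⇔ \lnot ((\lnot p3 \lor p4) \land (\lnot p4 \lor p3))   — eliminate \to
⇔ \lnot (\lnot p3 \lor p4) \lor \lnot (\lnot p4 \lor p3)   — De Morgan
⇔ (\lnot \lnot p3 \land \lnot p4) \lor \lnot (\lnot p4 \lor p3)   — De Morgan
⇔ (p3 \land \lnot p4) \lor \lnot (\lnot p4 \lor p3)   — double negation
⇔ (p3 \land \lnot p4) \lor (\lnot \lnot p4 \land \lnot p3)   — De Morgan
⇔ (p3 \land \lnot p4) \lor (p4 \land \lnot p3)   — double negation

(p3 \land \lnot p4) \lor (p4 \land \lnot p3)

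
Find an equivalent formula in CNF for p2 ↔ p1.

p2 ↔ p1
⇔ (p2 → p1) ∧ (p1 → p2)   [eliminate ↔]
⇔ (¬p2 ∨ p1) ∧ (p1 → p2)   [eliminate →]
⇔ (¬p2 ∨ p1) ∧ (¬p1 ∨ p2)   [eliminate →]

(¬p2 ∨ p1) ∧ (¬p1 ∨ p2)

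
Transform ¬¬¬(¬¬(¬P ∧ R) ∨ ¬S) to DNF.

(P ∧ S) ∨ (¬R ∧ S)

¬¬¬(¬¬(¬P ∧ R) ∨ ¬S)
≡ ¬(¬¬(¬P ∧ R) ∨ ¬S)   [double negation]
≡ ¬¬¬(¬P ∧ R) ∧ ¬¬S   [De Morgan]
≡ ¬(¬P ∧ R) ∧ ¬¬S   [double negation]
≡ (¬¬P ∨ ¬R) ∧ ¬¬S   [De Morgan]
≡ (P ∨ ¬R) ∧ ¬¬S   [double negation]
≡ (P ∨ ¬R) ∧ S   [double negation]
≡ (P ∧ S) ∨ (¬R ∧ S)   [distribute ∧ over ∨]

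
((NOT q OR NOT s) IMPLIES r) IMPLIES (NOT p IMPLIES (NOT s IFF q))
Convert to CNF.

((NOT q OR NOT s) IMPLIES r) IMPLIES (NOT p IMPLIES (NOT s IFF q))
⇔ NOT ((NOT q OR NOT s) IMPLIES r) OR (NOT p IMPLIES (NOT s IFF q))   [eliminate IMPLIES]
⇔ NOT (NOT (NOT q OR NOT s) OR r) OR (NOT p IMPLIES (NOT s IFF q))   [eliminate IMPLIES]
⇔ NOT (NOT (NOT q OR NOT s) OR r) OR NOT NOT p OR (NOT s IFF q)   [eliminate IMPLIES]
⇔ NOT (NOT (NOT q OR NOT s) OR r) OR NOT NOT p OR ((NOT s IMPLIES q) AND (q IMPLIES NOT s))   [eliminate IFF]
⇔ NOT (NOT (NOT q OR NOT s) OR r) OR NOT NOT p OR ((NOT NOT s OR q) AND (q IMPLIES NOT s))   [eliminate IMPLIES]
⇔ NOT (NOT (NOT q OR NOT s) OR r) OR NOT NOT p OR ((NOT NOT s OR q) AND (NOT q OR NOT s))   [eliminate IMPLIES]
⇔ (NOT NOT (NOT q OR NOT s) AND NOT r) OR NOT NOT p OR ((NOT NOT s OR q) AND (NOT q OR NOT s))   [De Morgan]
⇔ ((NOT q OR NOT s) AND NOT r) OR NOT NOT p OR ((NOT NOT s OR q) AND (NOT q OR NOT s))   [double negation]
⇔ ((NOT q OR NOT s) AND NOT r) OR p OR ((NOT NOT s OR q) AND (NOT q OR NOT s))   [double negation]
⇔ ((NOT q OR NOT s) AND NOT r) OR p OR ((s OR q) AND (NOT q OR NOT s))   [double negation]
⇔ (NOT q OR NOT s OR p OR s OR q) AND (NOT q OR NOT s OR p OR NOT q OR NOT s) AND (NOT r OR p OR s OR q) AND (NOT r OR p OR NOT q OR NOT s)   [distribute OR over AND]
⇔ (NOT q OR NOT s OR p) AND (NOT r OR p OR s OR q)   [simplify]

(NOT q OR NOT s OR p) AND (NOT r OR p OR s OR q)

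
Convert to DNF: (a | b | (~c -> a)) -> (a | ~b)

(a | b | (~c -> a)) -> (a | ~b)
⇔ ~(a | b | (~c -> a)) | a | ~b
⇔ ~(a | b | ~~c | a) | a | ~b
⇔ (~a & ~b & ~~~c & ~a) | a | ~b
⇔ (~a & ~b & ~c & ~a) | a | ~b
⇔ a | ~b

a | ~b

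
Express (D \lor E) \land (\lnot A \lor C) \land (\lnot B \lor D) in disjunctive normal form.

(D \land \lnot A) \lor (D \land C) \lor (E \land \lnot A \land \lnot B) \lor (E \land C \land \lnot B)

(D \lor E) \land (\lnot A \lor C) \land (\lnot B \lor D)
≡ (D \land \lnot A \land \lnot B) \lor (D \land \lnot A \land D) \lor (D \land C \land \lnot B) \lor (D \land C \land D) \lor (E \land \lnot A \land \lnot B) \lor (E \land \lnot A \land D) \lor (E \land C \land \lnot B) \lor (E \land C \land D)   [distribute \land over \lor]
≡ (D \land \lnot A) \lor (D \land C) \lor (E \land \lnot A \land \lnot B) \lor (E \land C \land \lnot B)   [simplify]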